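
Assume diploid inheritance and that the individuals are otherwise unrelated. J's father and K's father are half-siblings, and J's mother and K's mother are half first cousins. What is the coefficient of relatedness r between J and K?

0.078125

Independent pedigree routes through distinct common ancestors add.
J and K are related in two ways: half first cousins through their fathers (r = 1/16) and half second cousins through their mothers (r = 1/64).
r = 1/16 + 1/64 = 5/64 = 0.078125.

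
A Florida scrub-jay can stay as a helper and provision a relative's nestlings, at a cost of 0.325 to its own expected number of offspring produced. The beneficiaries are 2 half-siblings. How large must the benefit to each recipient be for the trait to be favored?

0.65

r to a half-sibling = 1/4 (half-sibs share one parent — one path of length 2: r = (1/2)^2 = 1/4).
Hamilton's rule with n recipients of equal r: n·r·B > C, so B > C/(n·r) = 0.325/(2·0.25) = 0.65.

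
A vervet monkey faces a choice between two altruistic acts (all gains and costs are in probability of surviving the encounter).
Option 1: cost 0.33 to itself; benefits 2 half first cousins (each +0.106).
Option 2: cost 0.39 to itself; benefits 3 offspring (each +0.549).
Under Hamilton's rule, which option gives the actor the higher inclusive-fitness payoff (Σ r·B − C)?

Option 1: r to a half first cousin = 0.0625.
Option 1: Σ r·B − C = (2·0.0625·0.106) − 0.33 = -0.31675.
Option 2: r to an offspring = 0.5.
Option 2: Σ r·B − C = (3·0.5·0.549) − 0.39 = 0.4335.
Option 2 has the higher net inclusive-fitness payoff.

Option 2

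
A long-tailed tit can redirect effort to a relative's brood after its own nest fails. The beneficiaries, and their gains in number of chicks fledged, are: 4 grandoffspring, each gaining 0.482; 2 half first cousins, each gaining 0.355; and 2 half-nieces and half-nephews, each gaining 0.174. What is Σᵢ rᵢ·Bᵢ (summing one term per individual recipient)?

r to a grandoffspring = 1/4 (two parent–offspring links: r = (1/2)^2 = 1/4).
r to a half first cousin = 0.0625 (half first cousins share one grandparent — one path of length 4: r = (1/2)^4 = 1/16).
r to a half-niece or half-nephew = 0.125 (half-aunt/uncle↔niece/nephew: one path of length 3: r = (1/2)^3 = 1/8).
Summing one r·B term per recipient: 4·0.25·0.482 + 2·0.0625·0.355 + 2·0.125·0.174 = 0.569875.

0.569875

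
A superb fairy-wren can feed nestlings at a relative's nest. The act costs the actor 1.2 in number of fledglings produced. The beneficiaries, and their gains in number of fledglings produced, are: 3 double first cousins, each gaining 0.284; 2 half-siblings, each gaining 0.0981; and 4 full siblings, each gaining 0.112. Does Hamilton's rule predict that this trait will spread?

No

Hamilton's rule: the trait is favored when the sum of r·B over every recipient exceeds the actor's cost C.
r to a double first cousin = 0.25 (double first cousins share both grandparent pairs — four paths of length 4: r = 4·(1/2)^4 = 1/4).
r to a half-sibling = 0.25 (half-sibs share one parent — one path of length 2: r = (1/2)^2 = 1/4).
r to a full sibling = 0.5 (full sibs share both parents — two paths of length 2: r = 2·(1/2)^2 = 1/2).
Summing one r·B term per recipient: 3·0.25·0.284 + 2·0.25·0.0981 + 4·0.5·0.112 = 0.48605.
0.48605 < 1.2: the indirect benefit is less than the cost.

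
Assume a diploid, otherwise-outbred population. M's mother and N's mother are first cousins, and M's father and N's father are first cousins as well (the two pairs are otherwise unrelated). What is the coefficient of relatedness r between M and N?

0.0625

Relatedness sums over independent paths through distinct common ancestors.
M and N are related in two ways: second cousins through their mothers (r = 1/32) and second cousins through their fathers (r = 1/32).
r = 1/32 + 1/32 = 1/16 = 0.0625.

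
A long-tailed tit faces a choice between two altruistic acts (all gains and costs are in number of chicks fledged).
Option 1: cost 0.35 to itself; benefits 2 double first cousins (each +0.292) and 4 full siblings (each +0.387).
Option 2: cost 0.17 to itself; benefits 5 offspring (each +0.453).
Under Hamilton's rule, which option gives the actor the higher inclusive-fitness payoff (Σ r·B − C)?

Option 2

Option 1: r to a double first cousin = 0.25.
Option 1: r to a full sibling = 0.5.
Option 1: Σ r·B − C = (2·0.25·0.292 + 4·0.5·0.387) − 0.35 = 0.57.
Option 2: r to an offspring = 0.5.
Option 2: Σ r·B − C = (5·0.5·0.453) − 0.17 = 0.9625.
Option 2 has the higher net inclusive-fitness payoff.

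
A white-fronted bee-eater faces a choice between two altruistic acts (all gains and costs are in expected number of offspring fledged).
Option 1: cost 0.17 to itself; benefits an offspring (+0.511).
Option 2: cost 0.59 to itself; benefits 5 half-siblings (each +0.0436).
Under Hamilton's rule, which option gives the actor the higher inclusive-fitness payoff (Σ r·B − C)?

Option 1: r to an offspring = 0.5.
Option 1: Σ r·B − C = (1·0.5·0.511) − 0.17 = 0.0855.
Option 2: r to a half-sibling = 0.25.
Option 2: Σ r·B − C = (5·0.25·0.0436) − 0.59 = -0.5355.
Option 1 has the higher net inclusive-fitness payoff.

Option 1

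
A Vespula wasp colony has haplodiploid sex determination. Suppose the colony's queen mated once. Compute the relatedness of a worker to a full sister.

0.75

Haplodiploid full sisters inherit their father's entire haploid genome identically (contributing 1/2) and on average half of their mother's contribution (1/2 · 1/2 = 1/4); r = 1/2 + 1/4 = 3/4.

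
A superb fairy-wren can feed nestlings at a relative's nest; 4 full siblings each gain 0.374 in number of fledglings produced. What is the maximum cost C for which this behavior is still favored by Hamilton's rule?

0.748

r to a full sibling = 1/2 (full sibs share both parents — two paths of length 2: r = 2·(1/2)^2 = 1/2).
Hamilton's rule: n·r·B > C, so the trait is favored while C < n·r·B = 4·0.5·0.374 = 0.748.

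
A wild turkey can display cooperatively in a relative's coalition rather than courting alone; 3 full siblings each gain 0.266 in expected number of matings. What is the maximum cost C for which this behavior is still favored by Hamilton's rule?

0.399

r to a full sibling = 1/2 (full sibs share both parents — two paths of length 2: r = 2·(1/2)^2 = 1/2).
Hamilton's rule: n·r·B > C, so the trait is favored while C < n·r·B = 3·0.5·0.266 = 0.399.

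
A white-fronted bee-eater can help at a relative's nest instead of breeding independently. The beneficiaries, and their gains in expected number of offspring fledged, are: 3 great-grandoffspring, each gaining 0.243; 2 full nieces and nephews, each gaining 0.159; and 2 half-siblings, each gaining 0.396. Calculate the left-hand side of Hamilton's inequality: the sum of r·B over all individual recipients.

0.368625

r to a great-grandoffspring = 0.125 (three parent–offspring links: r = (1/2)^3 = 1/8).
r to a full niece or nephew = 1/4 (full aunt/uncle↔niece/nephew: two paths of length 3 through the shared grandparent pair: r = 2·(1/2)^3 = 1/4).
r to a half-sibling = 1/4 (half-sibs share one parent — one path of length 2: r = (1/2)^2 = 1/4).
Summing one r·B term per recipient: 3·0.125·0.243 + 2·0.25·0.159 + 2·0.25·0.396 = 0.368625.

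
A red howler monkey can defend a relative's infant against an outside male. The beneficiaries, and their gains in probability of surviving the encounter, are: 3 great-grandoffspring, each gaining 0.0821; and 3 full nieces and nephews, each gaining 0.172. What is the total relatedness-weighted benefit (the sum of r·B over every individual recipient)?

0.1597875

r to a great-grandoffspring = 1/8 (three parent–offspring links: r = (1/2)^3 = 1/8).
r to a full niece or nephew = 0.25 (full aunt/uncle↔niece/nephew: two paths of length 3 through the shared grandparent pair: r = 2·(1/2)^3 = 1/4).
Summing one r·B term per recipient: 3·0.125·0.0821 + 3·0.25·0.172 = 0.1597875.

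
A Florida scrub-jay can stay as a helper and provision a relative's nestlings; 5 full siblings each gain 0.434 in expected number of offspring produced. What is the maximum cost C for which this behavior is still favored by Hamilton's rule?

1.085

r to a full sibling = 0.5 (full sibs share both parents — two paths of length 2: r = 2·(1/2)^2 = 1/2).
Hamilton's rule: n·r·B > C, so the trait is favored while C < n·r·B = 5·0.5·0.434 = 1.085.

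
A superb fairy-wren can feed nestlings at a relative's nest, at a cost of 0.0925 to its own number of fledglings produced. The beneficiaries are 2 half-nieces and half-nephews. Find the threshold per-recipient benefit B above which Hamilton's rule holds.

0.37

r to a half-niece or half-nephew = 0.125 (half-aunt/uncle↔niece/nephew: one path of length 3: r = (1/2)^3 = 1/8).
Hamilton's rule with n recipients of equal r: n·r·B > C, so B > C/(n·r) = 0.0925/(2·0.125) = 0.37.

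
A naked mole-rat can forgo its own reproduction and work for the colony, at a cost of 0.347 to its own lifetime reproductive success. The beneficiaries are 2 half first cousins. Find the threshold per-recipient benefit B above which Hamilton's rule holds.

r to a half first cousin = 1/16 (half first cousins share one grandparent — one path of length 4: r = (1/2)^4 = 1/16).
Hamilton's rule with n recipients of equal r: n·r·B > C, so B > C/(n·r) = 0.347/(2·0.0625) = 2.776.

2.776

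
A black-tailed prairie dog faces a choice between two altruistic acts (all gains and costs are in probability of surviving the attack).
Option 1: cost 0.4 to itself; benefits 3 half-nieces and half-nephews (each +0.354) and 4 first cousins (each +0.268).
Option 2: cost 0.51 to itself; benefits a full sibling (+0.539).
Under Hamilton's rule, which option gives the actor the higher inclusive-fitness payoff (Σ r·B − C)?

Option 1

Option 1: r to a half-niece or half-nephew = 0.125.
Option 1: r to a first cousin = 0.125.
Option 1: Σ r·B − C = (3·0.125·0.354 + 4·0.125·0.268) − 0.4 = -0.13325.
Option 2: r to a full sibling = 0.5.
Option 2: Σ r·B − C = (1·0.5·0.539) − 0.51 = -0.2405.
Option 1 has the higher net inclusive-fitness payoff.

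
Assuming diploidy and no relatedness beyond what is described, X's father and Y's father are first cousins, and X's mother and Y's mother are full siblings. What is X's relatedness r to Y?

0.15625

Independent pedigree routes through distinct common ancestors add.
X and Y are related in two ways: second cousins through their fathers (r = 1/32) and first cousins through their mothers (r = 1/8).
r = 1/32 + 1/8 = 5/32 = 0.15625.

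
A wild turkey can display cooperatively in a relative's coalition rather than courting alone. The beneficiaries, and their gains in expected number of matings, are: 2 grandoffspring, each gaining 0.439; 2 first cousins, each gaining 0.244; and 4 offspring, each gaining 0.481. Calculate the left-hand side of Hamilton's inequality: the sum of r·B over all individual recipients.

r to a grandoffspring = 0.25 (two parent–offspring links: r = (1/2)^2 = 1/4).
r to a first cousin = 1/8 (first cousins share one grandparent pair — two paths of length 4: r = 2·(1/2)^4 = 1/8).
r to an offspring = 0.5 (one parent–offspring link: r = (1/2)^1 = 1/2).
Summing one r·B term per recipient: 2·0.25·0.439 + 2·0.125·0.244 + 4·0.5·0.481 = 1.2425.

1.2425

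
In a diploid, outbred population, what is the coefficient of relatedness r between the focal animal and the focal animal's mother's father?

0.25

Each parent–offspring link contributes a factor of 1/2, and independent paths through distinct common ancestors add.
Two parent–offspring links: r = (1/2)^2 = 1/4.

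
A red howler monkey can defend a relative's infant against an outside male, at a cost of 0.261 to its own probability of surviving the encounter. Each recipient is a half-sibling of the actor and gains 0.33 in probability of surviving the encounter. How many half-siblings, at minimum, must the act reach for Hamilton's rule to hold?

4

r to a half-sibling = 1/4 (half-sibs share one parent — one path of length 2: r = (1/2)^2 = 1/4).
Hamilton's rule: n·r·B > C  ⇒  n > C/(r·B) = 0.261/(0.25·0.33) = 3.164.
The smallest integer exceeding 3.164 is 4.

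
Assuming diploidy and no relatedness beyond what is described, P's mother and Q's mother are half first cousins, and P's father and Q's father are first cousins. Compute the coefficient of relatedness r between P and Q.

Independent pedigree routes through distinct common ancestors add.
P and Q are related in two ways: half second cousins through their mothers (r = 1/64) and second cousins through their fathers (r = 1/32).
r = 1/64 + 1/32 = 3/64 = 0.046875.

0.046875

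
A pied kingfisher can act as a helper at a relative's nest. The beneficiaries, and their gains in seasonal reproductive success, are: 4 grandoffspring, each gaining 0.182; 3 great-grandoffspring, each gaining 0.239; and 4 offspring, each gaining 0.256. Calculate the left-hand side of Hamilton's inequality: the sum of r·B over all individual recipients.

0.783625

r to a grandoffspring = 1/4 (two parent–offspring links: r = (1/2)^2 = 1/4).
r to a great-grandoffspring = 0.125 (three parent–offspring links: r = (1/2)^3 = 1/8).
r to an offspring = 1/2 (one parent–offspring link: r = (1/2)^1 = 1/2).
Summing one r·B term per recipient: 4·0.25·0.182 + 3·0.125·0.239 + 4·0.5·0.256 = 0.783625.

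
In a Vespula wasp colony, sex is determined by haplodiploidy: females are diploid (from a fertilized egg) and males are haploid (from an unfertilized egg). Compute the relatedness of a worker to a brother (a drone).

Her haploid brother carries none of their father's genes and a random half of their mother's genome; that half matches the maternal half of her own genome with probability 1/2: r = 1/2 · 1/2 = 1/4.

0.25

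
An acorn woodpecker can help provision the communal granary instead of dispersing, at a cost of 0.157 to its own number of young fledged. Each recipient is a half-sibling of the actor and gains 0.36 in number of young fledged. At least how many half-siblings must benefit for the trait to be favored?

r to a half-sibling = 0.25 (half-sibs share one parent — one path of length 2: r = (1/2)^2 = 1/4).
Hamilton's rule: n·r·B > C  ⇒  n > C/(r·B) = 0.157/(0.25·0.36) = 1.744.
The smallest integer exceeding 1.744 is 2.

2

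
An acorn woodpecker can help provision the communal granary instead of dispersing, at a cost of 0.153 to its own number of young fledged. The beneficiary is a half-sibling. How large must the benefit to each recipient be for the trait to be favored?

0.612

r to a half-sibling = 0.25 (half-sibs share one parent — one path of length 2: r = (1/2)^2 = 1/4).
Hamilton's rule with n recipients of equal r: n·r·B > C, so B > C/(n·r) = 0.153/(1·0.25) = 0.612.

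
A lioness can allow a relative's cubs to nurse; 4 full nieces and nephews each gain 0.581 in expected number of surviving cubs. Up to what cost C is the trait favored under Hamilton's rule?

0.581

r to a full niece or nephew = 1/4 (full aunt/uncle↔niece/nephew: two paths of length 3 through the shared grandparent pair: r = 2·(1/2)^3 = 1/4).
Hamilton's rule: n·r·B > C, so the trait is favored while C < n·r·B = 4·0.25·0.581 = 0.581.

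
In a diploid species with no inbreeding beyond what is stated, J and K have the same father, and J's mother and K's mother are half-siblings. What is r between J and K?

0.3125

Wright's path rule: contributions from independent ancestry routes add.
J and K are related in two ways: half-sibs through their shared father (r = 1/4) and half first cousins through their mothers (r = 1/16).
r = 1/4 + 1/16 = 0.3125.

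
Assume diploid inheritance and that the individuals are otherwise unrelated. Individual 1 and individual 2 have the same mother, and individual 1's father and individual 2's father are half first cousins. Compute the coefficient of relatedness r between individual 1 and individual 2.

Relatedness sums over independent paths through distinct common ancestors.
Individual 1 and individual 2 are related in two ways: half-sibs through their shared mother (r = 1/4) and half second cousins through their fathers (r = 1/64).
r = 1/4 + 1/64 = 0.265625.

0.265625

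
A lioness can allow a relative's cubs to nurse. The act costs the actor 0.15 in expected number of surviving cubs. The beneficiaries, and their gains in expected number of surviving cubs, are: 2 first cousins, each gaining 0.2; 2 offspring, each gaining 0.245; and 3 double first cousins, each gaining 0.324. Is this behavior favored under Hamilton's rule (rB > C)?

Yes

Hamilton's rule: the trait is favored when the sum of r·B over every recipient exceeds the actor's cost C.
r to a first cousin = 0.125 (first cousins share one grandparent pair — two paths of length 4: r = 2·(1/2)^4 = 1/8).
r to an offspring = 1/2 (one parent–offspring link: r = (1/2)^1 = 1/2).
r to a double first cousin = 0.25 (double first cousins share both grandparent pairs — four paths of length 4: r = 4·(1/2)^4 = 1/4).
Summing one r·B term per recipient: 2·0.125·0.2 + 2·0.5·0.245 + 3·0.25·0.324 = 0.538.
0.538 > 0.15: the indirect benefit exceeds the cost.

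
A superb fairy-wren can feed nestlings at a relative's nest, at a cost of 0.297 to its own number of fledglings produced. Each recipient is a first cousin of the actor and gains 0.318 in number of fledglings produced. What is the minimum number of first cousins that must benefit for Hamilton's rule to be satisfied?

8

r to a first cousin = 0.125 (first cousins share one grandparent pair — two paths of length 4: r = 2·(1/2)^4 = 1/8).
Hamilton's rule: n·r·B > C  ⇒  n > C/(r·B) = 0.297/(0.125·0.318) = 7.472.
The smallest integer exceeding 7.472 is 8.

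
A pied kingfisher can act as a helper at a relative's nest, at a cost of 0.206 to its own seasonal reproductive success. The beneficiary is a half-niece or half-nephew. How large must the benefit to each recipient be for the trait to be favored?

1.648

r to a half-niece or half-nephew = 0.125 (half-aunt/uncle↔niece/nephew: one path of length 3: r = (1/2)^3 = 1/8).
Hamilton's rule with n recipients of equal r: n·r·B > C, so B > C/(n·r) = 0.206/(1·0.125) = 1.648.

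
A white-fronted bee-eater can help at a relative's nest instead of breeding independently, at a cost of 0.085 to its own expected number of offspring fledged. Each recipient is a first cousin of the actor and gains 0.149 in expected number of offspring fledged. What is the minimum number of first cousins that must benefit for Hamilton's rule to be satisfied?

5

r to a first cousin = 1/8 (first cousins share one grandparent pair — two paths of length 4: r = 2·(1/2)^4 = 1/8).
Hamilton's rule: n·r·B > C  ⇒  n > C/(r·B) = 0.085/(0.125·0.149) = 4.564.
The smallest integer exceeding 4.564 is 5.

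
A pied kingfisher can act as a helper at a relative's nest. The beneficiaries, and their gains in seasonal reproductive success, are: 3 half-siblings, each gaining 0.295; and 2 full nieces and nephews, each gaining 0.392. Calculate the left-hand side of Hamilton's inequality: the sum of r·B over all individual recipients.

0.41725

r to a half-sibling = 1/4 (half-sibs share one parent — one path of length 2: r = (1/2)^2 = 1/4).
r to a full niece or nephew = 0.25 (full aunt/uncle↔niece/nephew: two paths of length 3 through the shared grandparent pair: r = 2·(1/2)^3 = 1/4).
Summing one r·B term per recipient: 3·0.25·0.295 + 2·0.25·0.392 = 0.41725.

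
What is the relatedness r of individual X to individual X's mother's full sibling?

0.25

Each parent–offspring link contributes a factor of 1/2, and independent paths through distinct common ancestors add.
Full aunt/uncle↔niece/nephew: two paths of length 3 through the shared grandparent pair: r = 2·(1/2)^3 = 1/4.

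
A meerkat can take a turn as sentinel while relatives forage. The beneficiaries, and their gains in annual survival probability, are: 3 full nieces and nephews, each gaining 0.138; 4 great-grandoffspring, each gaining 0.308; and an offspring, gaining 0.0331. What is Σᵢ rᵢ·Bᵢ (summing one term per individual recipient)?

r to a full niece or nephew = 1/4 (full aunt/uncle↔niece/nephew: two paths of length 3 through the shared grandparent pair: r = 2·(1/2)^3 = 1/4).
r to a great-grandoffspring = 0.125 (three parent–offspring links: r = (1/2)^3 = 1/8).
r to an offspring = 0.5 (one parent–offspring link: r = (1/2)^1 = 1/2).
Summing one r·B term per recipient: 3·0.25·0.138 + 4·0.125·0.308 + 1·0.5·0.0331 = 0.27405.

0.27405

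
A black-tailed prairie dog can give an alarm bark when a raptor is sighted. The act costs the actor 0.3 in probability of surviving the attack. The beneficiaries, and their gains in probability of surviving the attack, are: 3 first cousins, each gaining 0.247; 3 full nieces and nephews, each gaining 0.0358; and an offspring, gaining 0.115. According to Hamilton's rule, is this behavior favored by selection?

No

Hamilton's rule: the trait is favored when the sum of r·B over every recipient exceeds the actor's cost C.
r to a first cousin = 0.125 (first cousins share one grandparent pair — two paths of length 4: r = 2·(1/2)^4 = 1/8).
r to a full niece or nephew = 0.25 (full aunt/uncle↔niece/nephew: two paths of length 3 through the shared grandparent pair: r = 2·(1/2)^3 = 1/4).
r to an offspring = 0.5 (one parent–offspring link: r = (1/2)^1 = 1/2).
Summing one r·B term per recipient: 3·0.125·0.247 + 3·0.25·0.0358 + 1·0.5·0.115 = 0.176975.
0.176975 < 0.3: the indirect benefit is less than the cost.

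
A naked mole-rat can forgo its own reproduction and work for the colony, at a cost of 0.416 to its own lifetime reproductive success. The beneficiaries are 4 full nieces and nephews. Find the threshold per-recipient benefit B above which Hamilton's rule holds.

0.416

r to a full niece or nephew = 0.25 (full aunt/uncle↔niece/nephew: two paths of length 3 through the shared grandparent pair: r = 2·(1/2)^3 = 1/4).
Hamilton's rule with n recipients of equal r: n·r·B > C, so B > C/(n·r) = 0.416/(4·0.25) = 0.416.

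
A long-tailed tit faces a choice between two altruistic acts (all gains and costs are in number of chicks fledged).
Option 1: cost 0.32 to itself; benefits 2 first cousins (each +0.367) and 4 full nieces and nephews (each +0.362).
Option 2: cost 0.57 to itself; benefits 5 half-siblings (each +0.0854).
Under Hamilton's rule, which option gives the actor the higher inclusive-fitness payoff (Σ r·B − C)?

Option 1: r to a first cousin = 0.125.
Option 1: r to a full niece or nephew = 0.25.
Option 1: Σ r·B − C = (2·0.125·0.367 + 4·0.25·0.362) − 0.32 = 0.13375.
Option 2: r to a half-sibling = 0.25.
Option 2: Σ r·B − C = (5·0.25·0.0854) − 0.57 = -0.46325.
Option 1 has the higher net inclusive-fitness payoff.

Option 1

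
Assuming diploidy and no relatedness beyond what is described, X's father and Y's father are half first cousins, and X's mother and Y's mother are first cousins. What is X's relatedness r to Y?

0.046875

Independent pedigree routes through distinct common ancestors add.
X and Y are related in two ways: half second cousins through their fathers (r = 1/64) and second cousins through their mothers (r = 1/32).
r = 1/64 + 1/32 = 0.046875.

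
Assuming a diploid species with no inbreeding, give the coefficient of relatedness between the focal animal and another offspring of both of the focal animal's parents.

Each parent–offspring link contributes a factor of 1/2, and independent paths through distinct common ancestors add.
Full sibs share both parents — two paths of length 2: r = 2·(1/2)^2 = 1/2.

0.5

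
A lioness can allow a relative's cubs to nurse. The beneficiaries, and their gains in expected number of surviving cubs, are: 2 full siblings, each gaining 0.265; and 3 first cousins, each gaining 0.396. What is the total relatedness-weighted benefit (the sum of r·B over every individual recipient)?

0.4135

r to a full sibling = 0.5 (full sibs share both parents — two paths of length 2: r = 2·(1/2)^2 = 1/2).
r to a first cousin = 0.125 (first cousins share one grandparent pair — two paths of length 4: r = 2·(1/2)^4 = 1/8).
Summing one r·B term per recipient: 2·0.5·0.265 + 3·0.125·0.396 = 0.4135.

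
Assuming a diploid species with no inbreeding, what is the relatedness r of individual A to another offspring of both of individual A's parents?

0.5

Each parent–offspring link contributes a factor of 1/2, and independent paths through distinct common ancestors add.
Full sibs share both parents — two paths of length 2: r = 2·(1/2)^2 = 1/2.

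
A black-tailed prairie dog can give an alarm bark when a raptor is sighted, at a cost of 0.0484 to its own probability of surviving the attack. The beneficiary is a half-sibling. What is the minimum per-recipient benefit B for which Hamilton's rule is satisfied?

r to a half-sibling = 1/4 (half-sibs share one parent — one path of length 2: r = (1/2)^2 = 1/4).
Hamilton's rule with n recipients of equal r: n·r·B > C, so B > C/(n·r) = 0.0484/(1·0.25) = 0.1936.

0.1936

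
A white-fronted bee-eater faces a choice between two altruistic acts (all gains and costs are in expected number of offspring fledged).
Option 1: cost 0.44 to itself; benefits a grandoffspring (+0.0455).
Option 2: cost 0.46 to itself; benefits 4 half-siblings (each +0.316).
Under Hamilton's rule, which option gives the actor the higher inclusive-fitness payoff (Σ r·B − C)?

Option 1: r to a grandoffspring = 0.25.
Option 1: Σ r·B − C = (1·0.25·0.0455) − 0.44 = -0.428625.
Option 2: r to a half-sibling = 0.25.
Option 2: Σ r·B − C = (4·0.25·0.316) − 0.46 = -0.144.
Option 2 has the higher net inclusive-fitness payoff.

Option 2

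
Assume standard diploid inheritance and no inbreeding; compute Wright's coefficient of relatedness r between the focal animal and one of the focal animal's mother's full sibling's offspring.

Each parent–offspring link contributes a factor of 1/2, and independent paths through distinct common ancestors add.
First cousins share one grandparent pair — two paths of length 4: r = 2·(1/2)^4 = 1/8.

0.125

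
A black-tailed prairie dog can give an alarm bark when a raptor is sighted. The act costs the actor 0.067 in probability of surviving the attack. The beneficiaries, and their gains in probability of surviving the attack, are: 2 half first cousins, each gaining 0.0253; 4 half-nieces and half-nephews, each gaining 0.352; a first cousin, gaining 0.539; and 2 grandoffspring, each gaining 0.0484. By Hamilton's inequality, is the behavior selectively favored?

Hamilton's rule: the trait is favored when the sum of r·B over every recipient exceeds the actor's cost C.
r to a half first cousin = 0.0625 (half first cousins share one grandparent — one path of length 4: r = (1/2)^4 = 1/16).
r to a half-niece or half-nephew = 1/8 (half-aunt/uncle↔niece/nephew: one path of length 3: r = (1/2)^3 = 1/8).
r to a first cousin = 1/8 (first cousins share one grandparent pair — two paths of length 4: r = 2·(1/2)^4 = 1/8).
r to a grandoffspring = 0.25 (two parent–offspring links: r = (1/2)^2 = 1/4).
Summing one r·B term per recipient: 2·0.0625·0.0253 + 4·0.125·0.352 + 1·0.125·0.539 + 2·0.25·0.0484 = 0.2707375.
0.2707375 > 0.067: the indirect benefit exceeds the cost.

Yes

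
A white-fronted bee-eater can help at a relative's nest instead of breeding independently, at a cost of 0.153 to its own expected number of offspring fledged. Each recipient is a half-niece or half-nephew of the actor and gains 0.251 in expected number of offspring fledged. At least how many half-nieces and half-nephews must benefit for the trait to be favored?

r to a half-niece or half-nephew = 1/8 (half-aunt/uncle↔niece/nephew: one path of length 3: r = (1/2)^3 = 1/8).
Hamilton's rule: n·r·B > C  ⇒  n > C/(r·B) = 0.153/(0.125·0.251) = 4.876.
The smallest integer exceeding 4.876 is 5.

5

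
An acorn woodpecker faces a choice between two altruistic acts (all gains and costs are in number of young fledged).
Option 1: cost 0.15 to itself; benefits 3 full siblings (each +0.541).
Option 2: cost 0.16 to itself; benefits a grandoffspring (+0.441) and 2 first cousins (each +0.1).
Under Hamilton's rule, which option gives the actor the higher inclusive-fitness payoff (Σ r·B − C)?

Option 1

Option 1: r to a full sibling = 0.5.
Option 1: Σ r·B − C = (3·0.5·0.541) − 0.15 = 0.6615.
Option 2: r to a grandoffspring = 0.25.
Option 2: r to a first cousin = 0.125.
Option 2: Σ r·B − C = (1·0.25·0.441 + 2·0.125·0.1) − 0.16 = -0.02475.
Option 1 has the higher net inclusive-fitness payoff.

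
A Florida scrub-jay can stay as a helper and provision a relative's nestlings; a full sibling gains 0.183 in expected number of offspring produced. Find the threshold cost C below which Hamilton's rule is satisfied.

0.0915

r to a full sibling = 1/2 (full sibs share both parents — two paths of length 2: r = 2·(1/2)^2 = 1/2).
Hamilton's rule: n·r·B > C, so the trait is favored while C < n·r·B = 1·0.5·0.183 = 0.0915.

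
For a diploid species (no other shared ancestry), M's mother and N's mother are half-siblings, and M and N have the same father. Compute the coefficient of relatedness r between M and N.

Relatedness sums over independent paths through distinct common ancestors.
M and N are related in two ways: half first cousins through their mothers (r = 1/16) and half-sibs through their shared father (r = 1/4).
r = 1/16 + 1/4 = 5/16 = 0.3125.

0.3125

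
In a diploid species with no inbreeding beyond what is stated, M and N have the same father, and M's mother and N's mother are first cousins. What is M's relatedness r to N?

0.28125

Relatedness sums over independent paths through distinct common ancestors.
M and N are related in two ways: half-sibs through their shared father (r = 1/4) and second cousins through their mothers (r = 1/32).
r = 1/4 + 1/32 = 9/32 = 0.28125.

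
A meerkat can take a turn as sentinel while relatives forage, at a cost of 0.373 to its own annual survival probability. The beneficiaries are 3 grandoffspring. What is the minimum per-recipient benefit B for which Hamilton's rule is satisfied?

0.4973

r to a grandoffspring = 1/4 (two parent–offspring links: r = (1/2)^2 = 1/4).
Hamilton's rule with n recipients of equal r: n·r·B > C, so B > C/(n·r) = 0.373/(3·0.25) = 0.4973.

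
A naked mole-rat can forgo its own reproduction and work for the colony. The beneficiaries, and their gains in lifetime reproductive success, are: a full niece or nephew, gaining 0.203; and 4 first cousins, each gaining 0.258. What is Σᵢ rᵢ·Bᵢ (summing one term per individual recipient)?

0.17975

r to a full niece or nephew = 1/4 (full aunt/uncle↔niece/nephew: two paths of length 3 through the shared grandparent pair: r = 2·(1/2)^3 = 1/4).
r to a first cousin = 0.125 (first cousins share one grandparent pair — two paths of length 4: r = 2·(1/2)^4 = 1/8).
Summing one r·B term per recipient: 1·0.25·0.203 + 4·0.125·0.258 = 0.17975.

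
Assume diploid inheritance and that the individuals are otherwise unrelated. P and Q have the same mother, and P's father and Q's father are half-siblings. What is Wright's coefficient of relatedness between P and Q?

0.3125

Relatedness sums over independent paths through distinct common ancestors.
P and Q are related in two ways: half-sibs through their shared mother (r = 1/4) and half first cousins through their fathers (r = 1/16).
r = 1/4 + 1/16 = 5/16 = 0.3125.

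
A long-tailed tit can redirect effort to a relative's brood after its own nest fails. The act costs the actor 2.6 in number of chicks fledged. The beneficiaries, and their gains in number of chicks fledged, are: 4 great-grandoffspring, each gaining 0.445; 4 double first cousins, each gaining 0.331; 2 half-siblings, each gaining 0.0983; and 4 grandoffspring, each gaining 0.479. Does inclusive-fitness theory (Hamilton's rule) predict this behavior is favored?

No

Hamilton's rule: the trait is favored when the sum of r·B over every recipient exceeds the actor's cost C.
r to a great-grandoffspring = 1/8 (three parent–offspring links: r = (1/2)^3 = 1/8).
r to a double first cousin = 0.25 (double first cousins share both grandparent pairs — four paths of length 4: r = 4·(1/2)^4 = 1/4).
r to a half-sibling = 0.25 (half-sibs share one parent — one path of length 2: r = (1/2)^2 = 1/4).
r to a grandoffspring = 1/4 (two parent–offspring links: r = (1/2)^2 = 1/4).
Summing one r·B term per recipient: 4·0.125·0.445 + 4·0.25·0.331 + 2·0.25·0.0983 + 4·0.25·0.479 = 1.08165.
1.08165 < 2.6: the indirect benefit is less than the cost.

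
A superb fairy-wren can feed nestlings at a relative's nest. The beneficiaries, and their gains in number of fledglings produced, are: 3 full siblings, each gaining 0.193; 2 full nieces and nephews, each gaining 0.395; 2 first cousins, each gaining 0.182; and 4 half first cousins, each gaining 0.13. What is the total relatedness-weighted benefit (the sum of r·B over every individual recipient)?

r to a full sibling = 0.5 (full sibs share both parents — two paths of length 2: r = 2·(1/2)^2 = 1/2).
r to a full niece or nephew = 1/4 (full aunt/uncle↔niece/nephew: two paths of length 3 through the shared grandparent pair: r = 2·(1/2)^3 = 1/4).
r to a first cousin = 1/8 (first cousins share one grandparent pair — two paths of length 4: r = 2·(1/2)^4 = 1/8).
r to a half first cousin = 0.0625 (half first cousins share one grandparent — one path of length 4: r = (1/2)^4 = 1/16).
Summing one r·B term per recipient: 3·0.5·0.193 + 2·0.25·0.395 + 2·0.125·0.182 + 4·0.0625·0.13 = 0.565.

0.565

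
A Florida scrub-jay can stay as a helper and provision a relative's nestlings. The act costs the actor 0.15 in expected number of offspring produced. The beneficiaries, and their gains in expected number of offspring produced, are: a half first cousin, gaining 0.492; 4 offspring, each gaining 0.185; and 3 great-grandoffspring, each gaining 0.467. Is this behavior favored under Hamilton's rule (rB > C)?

Hamilton's rule: the trait is favored when the sum of r·B over every recipient exceeds the actor's cost C.
r to a half first cousin = 1/16 (half first cousins share one grandparent — one path of length 4: r = (1/2)^4 = 1/16).
r to an offspring = 1/2 (one parent–offspring link: r = (1/2)^1 = 1/2).
r to a great-grandoffspring = 1/8 (three parent–offspring links: r = (1/2)^3 = 1/8).
Summing one r·B term per recipient: 1·0.0625·0.492 + 4·0.5·0.185 + 3·0.125·0.467 = 0.575875.
0.575875 > 0.15: the indirect benefit exceeds the cost.

Yes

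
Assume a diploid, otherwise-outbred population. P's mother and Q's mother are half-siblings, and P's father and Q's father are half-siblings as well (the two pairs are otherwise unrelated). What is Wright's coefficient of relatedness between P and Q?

Wright's path rule: contributions from independent ancestry routes add.
P and Q are related in two ways: half first cousins through their mothers (r = 1/16) and half first cousins through their fathers (r = 1/16).
r = 1/16 + 1/16 = 0.125.

0.125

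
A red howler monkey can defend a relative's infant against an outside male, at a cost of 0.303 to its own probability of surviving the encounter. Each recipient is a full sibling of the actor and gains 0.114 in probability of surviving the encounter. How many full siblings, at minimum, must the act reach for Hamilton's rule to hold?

r to a full sibling = 1/2 (full sibs share both parents — two paths of length 2: r = 2·(1/2)^2 = 1/2).
Hamilton's rule: n·r·B > C  ⇒  n > C/(r·B) = 0.303/(0.5·0.114) = 5.316.
The smallest integer exceeding 5.316 is 6.

6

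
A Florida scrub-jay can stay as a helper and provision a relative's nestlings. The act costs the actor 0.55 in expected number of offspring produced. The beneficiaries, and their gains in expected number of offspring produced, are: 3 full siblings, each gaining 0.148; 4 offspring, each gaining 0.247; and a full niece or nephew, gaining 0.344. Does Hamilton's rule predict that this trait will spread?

Yes

Hamilton's rule: the trait is favored when the sum of r·B over every recipient exceeds the actor's cost C.
r to a full sibling = 0.5 (full sibs share both parents — two paths of length 2: r = 2·(1/2)^2 = 1/2).
r to an offspring = 1/2 (one parent–offspring link: r = (1/2)^1 = 1/2).
r to a full niece or nephew = 0.25 (full aunt/uncle↔niece/nephew: two paths of length 3 through the shared grandparent pair: r = 2·(1/2)^3 = 1/4).
Summing one r·B term per recipient: 3·0.5·0.148 + 4·0.5·0.247 + 1·0.25·0.344 = 0.802.
0.802 > 0.55: the indirect benefit exceeds the cost.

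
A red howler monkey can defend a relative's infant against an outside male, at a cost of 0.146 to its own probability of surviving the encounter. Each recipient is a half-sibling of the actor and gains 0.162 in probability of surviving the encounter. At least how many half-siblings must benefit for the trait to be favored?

r to a half-sibling = 0.25 (half-sibs share one parent — one path of length 2: r = (1/2)^2 = 1/4).
Hamilton's rule: n·r·B > C  ⇒  n > C/(r·B) = 0.146/(0.25·0.162) = 3.605.
The smallest integer exceeding 3.605 is 4.

4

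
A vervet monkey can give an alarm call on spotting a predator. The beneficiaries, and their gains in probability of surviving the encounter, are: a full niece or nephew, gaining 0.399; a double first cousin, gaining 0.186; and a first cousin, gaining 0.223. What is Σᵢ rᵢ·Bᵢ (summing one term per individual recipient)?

r to a full niece or nephew = 0.25 (full aunt/uncle↔niece/nephew: two paths of length 3 through the shared grandparent pair: r = 2·(1/2)^3 = 1/4).
r to a double first cousin = 1/4 (double first cousins share both grandparent pairs — four paths of length 4: r = 4·(1/2)^4 = 1/4).
r to a first cousin = 1/8 (first cousins share one grandparent pair — two paths of length 4: r = 2·(1/2)^4 = 1/8).
Summing one r·B term per recipient: 1·0.25·0.399 + 1·0.25·0.186 + 1·0.125·0.223 = 0.174125.

0.174125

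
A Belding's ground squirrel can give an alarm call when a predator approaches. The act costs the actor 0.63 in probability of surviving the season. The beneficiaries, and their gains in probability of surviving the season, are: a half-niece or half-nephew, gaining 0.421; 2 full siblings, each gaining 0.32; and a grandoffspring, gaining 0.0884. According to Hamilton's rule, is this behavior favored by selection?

No

Hamilton's rule: the trait is favored when the sum of r·B over every recipient exceeds the actor's cost C.
r to a half-niece or half-nephew = 1/8 (half-aunt/uncle↔niece/nephew: one path of length 3: r = (1/2)^3 = 1/8).
r to a full sibling = 0.5 (full sibs share both parents — two paths of length 2: r = 2·(1/2)^2 = 1/2).
r to a grandoffspring = 1/4 (two parent–offspring links: r = (1/2)^2 = 1/4).
Summing one r·B term per recipient: 1·0.125·0.421 + 2·0.5·0.32 + 1·0.25·0.0884 = 0.394725.
0.394725 < 0.63: the indirect benefit is less than the cost.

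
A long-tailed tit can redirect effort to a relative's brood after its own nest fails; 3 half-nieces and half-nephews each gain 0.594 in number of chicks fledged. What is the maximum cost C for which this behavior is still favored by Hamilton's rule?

0.22275

r to a half-niece or half-nephew = 0.125 (half-aunt/uncle↔niece/nephew: one path of length 3: r = (1/2)^3 = 1/8).
Hamilton's rule: n·r·B > C, so the trait is favored while C < n·r·B = 3·0.125·0.594 = 0.22275.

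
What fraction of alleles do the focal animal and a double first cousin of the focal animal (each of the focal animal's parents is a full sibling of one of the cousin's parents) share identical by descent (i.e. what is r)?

0.25

Each parent–offspring link contributes a factor of 1/2, and independent paths through distinct common ancestors add.
Double first cousins share both grandparent pairs — four paths of length 4: r = 4·(1/2)^4 = 1/4.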